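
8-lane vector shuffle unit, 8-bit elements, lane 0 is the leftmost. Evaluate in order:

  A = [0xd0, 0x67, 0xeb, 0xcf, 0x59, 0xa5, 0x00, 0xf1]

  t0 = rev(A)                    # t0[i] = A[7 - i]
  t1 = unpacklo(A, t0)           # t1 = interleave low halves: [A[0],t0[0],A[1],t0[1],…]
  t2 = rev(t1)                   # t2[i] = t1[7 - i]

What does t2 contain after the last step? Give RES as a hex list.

RES = [ 0x59  0xcf  0xa5  0xeb  0x00  0x67  0xf1  0xd0 ]

t0 = [0xf1, 0x00, 0xa5, 0x59, 0xcf, 0xeb, 0x67, 0xd0]
t1 = [0xd0, 0xf1, 0x67, 0x00, 0xeb, 0xa5, 0xcf, 0x59]
t2 = [0x59, 0xcf, 0xa5, 0xeb, 0x00, 0x67, 0xf1, 0xd0]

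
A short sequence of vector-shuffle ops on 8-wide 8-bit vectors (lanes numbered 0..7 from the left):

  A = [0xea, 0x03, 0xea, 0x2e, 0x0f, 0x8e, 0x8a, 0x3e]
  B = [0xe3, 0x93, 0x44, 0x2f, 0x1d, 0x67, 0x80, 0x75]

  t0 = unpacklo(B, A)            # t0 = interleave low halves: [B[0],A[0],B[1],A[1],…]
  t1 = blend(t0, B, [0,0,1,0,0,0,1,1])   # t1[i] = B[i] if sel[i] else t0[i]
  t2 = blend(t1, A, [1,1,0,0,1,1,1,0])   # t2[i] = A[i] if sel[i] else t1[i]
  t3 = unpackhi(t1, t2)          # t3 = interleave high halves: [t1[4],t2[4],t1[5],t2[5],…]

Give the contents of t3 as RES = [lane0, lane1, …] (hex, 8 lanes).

t0 = [0xe3, 0xea, 0x93, 0x03, 0x44, 0xea, 0x2f, 0x2e]
t1 = [0xe3, 0xea, 0x44, 0x03, 0x44, 0xea, 0x80, 0x75]
t2 = [0xea, 0x03, 0x44, 0x03, 0x0f, 0x8e, 0x8a, 0x75]
t3 = [0x44, 0x0f, 0xea, 0x8e, 0x80, 0x8a, 0x75, 0x75]

RES = [ 0x44  0x0f  0xea  0x8e  0x80  0x8a  0x75  0x75 ]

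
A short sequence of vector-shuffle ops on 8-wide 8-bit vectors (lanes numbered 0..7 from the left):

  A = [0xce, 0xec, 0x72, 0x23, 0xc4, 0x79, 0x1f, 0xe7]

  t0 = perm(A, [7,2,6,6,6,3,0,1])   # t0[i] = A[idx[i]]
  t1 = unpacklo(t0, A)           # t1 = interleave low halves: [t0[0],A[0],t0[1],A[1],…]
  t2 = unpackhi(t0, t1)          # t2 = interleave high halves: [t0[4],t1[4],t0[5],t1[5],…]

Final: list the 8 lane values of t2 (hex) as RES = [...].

t0 = [0xe7, 0x72, 0x1f, 0x1f, 0x1f, 0x23, 0xce, 0xec]
t1 = [0xe7, 0xce, 0x72, 0xec, 0x1f, 0x72, 0x1f, 0x23]
t2 = [0x1f, 0x1f, 0x23, 0x72, 0xce, 0x1f, 0xec, 0x23]

RES = [ 0x1f  0x1f  0x23  0x72  0xce  0x1f  0xec  0x23 ]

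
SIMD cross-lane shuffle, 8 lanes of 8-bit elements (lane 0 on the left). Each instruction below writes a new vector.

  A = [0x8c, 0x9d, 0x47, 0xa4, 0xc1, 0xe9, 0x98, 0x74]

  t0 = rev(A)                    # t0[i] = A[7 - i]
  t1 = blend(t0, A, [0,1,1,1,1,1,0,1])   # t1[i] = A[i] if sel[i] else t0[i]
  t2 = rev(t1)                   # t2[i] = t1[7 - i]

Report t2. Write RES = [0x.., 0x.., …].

→ t0 |74|98|e9|c1|a4|47|9d|8c|
→ t1 |74|9d|47|a4|c1|e9|9d|74|
→ t2 |74|9d|e9|c1|a4|47|9d|74|

RES = [ 0x74  0x9d  0xe9  0xc1  0xa4  0x47  0x9d  0x74 ]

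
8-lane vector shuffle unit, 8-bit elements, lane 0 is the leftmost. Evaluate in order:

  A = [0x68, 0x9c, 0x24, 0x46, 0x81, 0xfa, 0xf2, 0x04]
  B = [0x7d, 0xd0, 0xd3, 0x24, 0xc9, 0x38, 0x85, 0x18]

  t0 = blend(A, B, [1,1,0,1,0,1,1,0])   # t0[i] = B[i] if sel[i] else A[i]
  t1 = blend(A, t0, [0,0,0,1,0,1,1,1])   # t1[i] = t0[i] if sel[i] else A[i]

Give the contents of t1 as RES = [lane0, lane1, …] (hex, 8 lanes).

→ t0 |7d|d0|24|24|81|38|85|04|
→ t1 |68|9c|24|24|81|38|85|04|

RES = [ 0x68  0x9c  0x24  0x24  0x81  0x38  0x85  0x04 ]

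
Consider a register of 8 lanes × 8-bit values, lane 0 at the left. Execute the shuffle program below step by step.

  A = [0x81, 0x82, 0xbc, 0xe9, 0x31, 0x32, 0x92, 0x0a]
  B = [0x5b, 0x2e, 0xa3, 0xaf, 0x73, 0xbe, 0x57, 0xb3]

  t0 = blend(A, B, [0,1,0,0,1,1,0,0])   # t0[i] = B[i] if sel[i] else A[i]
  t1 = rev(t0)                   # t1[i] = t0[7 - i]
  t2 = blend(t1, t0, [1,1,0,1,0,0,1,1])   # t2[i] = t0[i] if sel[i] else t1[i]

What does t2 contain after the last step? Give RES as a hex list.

RES = [ 0x81  0x2e  0xbe  0xe9  0xe9  0xbc  0x92  0x0a ]

t0 = [0x81, 0x2e, 0xbc, 0xe9, 0x73, 0xbe, 0x92, 0x0a]
t1 = [0x0a, 0x92, 0xbe, 0x73, 0xe9, 0xbc, 0x2e, 0x81]
t2 = [0x81, 0x2e, 0xbe, 0xe9, 0xe9, 0xbc, 0x92, 0x0a]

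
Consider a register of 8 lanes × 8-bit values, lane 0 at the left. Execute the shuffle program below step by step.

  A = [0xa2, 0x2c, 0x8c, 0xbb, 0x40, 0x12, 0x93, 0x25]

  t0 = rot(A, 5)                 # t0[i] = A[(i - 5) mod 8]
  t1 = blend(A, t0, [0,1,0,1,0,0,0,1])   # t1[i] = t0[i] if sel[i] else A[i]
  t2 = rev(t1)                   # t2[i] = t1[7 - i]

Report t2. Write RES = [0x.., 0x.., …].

RES = [ 0x8c  0x93  0x12  0x40  0x93  0x8c  0x40  0xa2 ]

  t0: bb 40 12 93 25 a2 2c 8c
  t1: a2 40 8c 93 40 12 93 8c
  t2: 8c 93 12 40 93 8c 40 a2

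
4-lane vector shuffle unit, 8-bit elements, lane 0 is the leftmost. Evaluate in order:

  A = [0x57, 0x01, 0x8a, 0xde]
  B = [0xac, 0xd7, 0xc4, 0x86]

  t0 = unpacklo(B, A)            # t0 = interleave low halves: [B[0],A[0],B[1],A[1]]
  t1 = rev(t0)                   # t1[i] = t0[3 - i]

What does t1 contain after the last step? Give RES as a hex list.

  t0: ac 57 d7 01
  t1: 01 d7 57 ac

RES = [0x01, 0xd7, 0x57, 0xac]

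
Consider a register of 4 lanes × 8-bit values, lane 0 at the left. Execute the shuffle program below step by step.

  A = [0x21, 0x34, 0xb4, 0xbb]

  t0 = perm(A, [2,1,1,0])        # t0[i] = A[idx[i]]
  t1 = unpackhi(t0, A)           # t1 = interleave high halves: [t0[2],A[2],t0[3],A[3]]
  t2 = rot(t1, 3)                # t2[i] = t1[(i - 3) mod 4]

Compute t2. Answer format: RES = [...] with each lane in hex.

→ t0 |b4|34|34|21|
→ t1 |34|b4|21|bb|
→ t2 |b4|21|bb|34|

RES = [ 0xb4  0x21  0xbb  0x34 ]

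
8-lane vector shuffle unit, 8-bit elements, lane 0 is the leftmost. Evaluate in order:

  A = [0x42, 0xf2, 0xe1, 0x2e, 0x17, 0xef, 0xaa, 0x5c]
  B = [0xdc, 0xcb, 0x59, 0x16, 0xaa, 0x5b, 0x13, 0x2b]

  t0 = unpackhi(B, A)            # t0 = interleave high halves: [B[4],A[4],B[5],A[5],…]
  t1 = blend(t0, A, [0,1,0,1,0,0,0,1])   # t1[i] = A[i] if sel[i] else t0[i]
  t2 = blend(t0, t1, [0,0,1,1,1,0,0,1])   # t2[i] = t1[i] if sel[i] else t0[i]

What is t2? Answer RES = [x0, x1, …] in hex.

→ t0 |aa|17|5b|ef|13|aa|2b|5c|
→ t1 |aa|f2|5b|2e|13|aa|2b|5c|
→ t2 |aa|17|5b|2e|13|aa|2b|5c|

RES = [0xaa, 0x17, 0x5b, 0x2e, 0x13, 0xaa, 0x2b, 0x5c]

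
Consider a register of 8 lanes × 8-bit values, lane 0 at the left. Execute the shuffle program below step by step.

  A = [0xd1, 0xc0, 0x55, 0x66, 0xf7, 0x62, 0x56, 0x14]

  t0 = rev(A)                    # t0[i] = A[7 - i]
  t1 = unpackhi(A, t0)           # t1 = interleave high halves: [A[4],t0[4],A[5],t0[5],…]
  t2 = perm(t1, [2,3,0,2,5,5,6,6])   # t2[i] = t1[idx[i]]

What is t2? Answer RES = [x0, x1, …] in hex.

→ t0 |14|56|62|f7|66|55|c0|d1|
→ t1 |f7|66|62|55|56|c0|14|d1|
→ t2 |62|55|f7|62|c0|c0|14|14|

RES = [ 0x62  0x55  0xf7  0x62  0xc0  0xc0  0x14  0x14 ]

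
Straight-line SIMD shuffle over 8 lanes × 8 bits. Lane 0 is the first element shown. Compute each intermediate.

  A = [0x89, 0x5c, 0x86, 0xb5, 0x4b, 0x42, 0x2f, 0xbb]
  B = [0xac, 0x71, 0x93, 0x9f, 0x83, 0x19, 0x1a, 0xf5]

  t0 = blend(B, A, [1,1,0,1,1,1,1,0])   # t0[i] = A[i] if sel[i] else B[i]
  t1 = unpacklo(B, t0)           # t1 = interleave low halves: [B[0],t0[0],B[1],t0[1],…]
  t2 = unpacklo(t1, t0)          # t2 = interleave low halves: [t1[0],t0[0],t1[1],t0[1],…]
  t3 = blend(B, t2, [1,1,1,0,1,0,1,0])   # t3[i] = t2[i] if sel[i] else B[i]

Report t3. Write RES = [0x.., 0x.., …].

t0 = [0x89, 0x5c, 0x93, 0xb5, 0x4b, 0x42, 0x2f, 0xf5]
t1 = [0xac, 0x89, 0x71, 0x5c, 0x93, 0x93, 0x9f, 0xb5]
t2 = [0xac, 0x89, 0x89, 0x5c, 0x71, 0x93, 0x5c, 0xb5]
t3 = [0xac, 0x89, 0x89, 0x9f, 0x71, 0x19, 0x5c, 0xf5]

RES = [0xac, 0x89, 0x89, 0x9f, 0x71, 0x19, 0x5c, 0xf5]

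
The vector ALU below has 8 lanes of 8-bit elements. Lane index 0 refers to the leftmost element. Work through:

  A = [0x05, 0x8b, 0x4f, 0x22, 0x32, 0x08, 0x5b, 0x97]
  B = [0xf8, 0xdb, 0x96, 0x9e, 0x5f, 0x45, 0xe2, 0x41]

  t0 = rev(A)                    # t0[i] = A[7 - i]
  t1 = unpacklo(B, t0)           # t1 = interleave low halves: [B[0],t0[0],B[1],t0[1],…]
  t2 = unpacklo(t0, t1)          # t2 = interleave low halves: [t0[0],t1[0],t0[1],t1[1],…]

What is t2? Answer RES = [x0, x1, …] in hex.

t0 = [0x97, 0x5b, 0x08, 0x32, 0x22, 0x4f, 0x8b, 0x05]
t1 = [0xf8, 0x97, 0xdb, 0x5b, 0x96, 0x08, 0x9e, 0x32]
t2 = [0x97, 0xf8, 0x5b, 0x97, 0x08, 0xdb, 0x32, 0x5b]

RES = [ 0x97  0xf8  0x5b  0x97  0x08  0xdb  0x32  0x5b ]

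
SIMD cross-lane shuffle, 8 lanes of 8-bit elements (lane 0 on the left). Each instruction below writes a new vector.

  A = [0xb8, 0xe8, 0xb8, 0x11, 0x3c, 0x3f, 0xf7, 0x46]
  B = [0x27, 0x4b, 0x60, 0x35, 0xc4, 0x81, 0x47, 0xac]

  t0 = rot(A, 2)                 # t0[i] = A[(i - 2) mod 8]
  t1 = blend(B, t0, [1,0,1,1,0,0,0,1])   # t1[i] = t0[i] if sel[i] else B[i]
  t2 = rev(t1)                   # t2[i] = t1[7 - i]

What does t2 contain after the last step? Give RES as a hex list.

RES = [ 0x3f  0x47  0x81  0xc4  0xe8  0xb8  0x4b  0xf7 ]

  t0: f7 46 b8 e8 b8 11 3c 3f
  t1: f7 4b b8 e8 c4 81 47 3f
  t2: 3f 47 81 c4 e8 b8 4b f7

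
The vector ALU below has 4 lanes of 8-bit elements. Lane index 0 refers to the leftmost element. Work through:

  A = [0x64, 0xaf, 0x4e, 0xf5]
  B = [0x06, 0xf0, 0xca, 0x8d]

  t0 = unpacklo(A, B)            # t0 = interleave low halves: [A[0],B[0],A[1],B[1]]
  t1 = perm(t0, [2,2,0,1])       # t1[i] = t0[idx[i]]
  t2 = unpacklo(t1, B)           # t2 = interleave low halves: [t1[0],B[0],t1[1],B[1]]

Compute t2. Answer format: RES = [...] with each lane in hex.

→ t0 |64|06|af|f0|
→ t1 |af|af|64|06|
→ t2 |af|06|af|f0|

RES = [ 0xaf  0x06  0xaf  0xf0 ]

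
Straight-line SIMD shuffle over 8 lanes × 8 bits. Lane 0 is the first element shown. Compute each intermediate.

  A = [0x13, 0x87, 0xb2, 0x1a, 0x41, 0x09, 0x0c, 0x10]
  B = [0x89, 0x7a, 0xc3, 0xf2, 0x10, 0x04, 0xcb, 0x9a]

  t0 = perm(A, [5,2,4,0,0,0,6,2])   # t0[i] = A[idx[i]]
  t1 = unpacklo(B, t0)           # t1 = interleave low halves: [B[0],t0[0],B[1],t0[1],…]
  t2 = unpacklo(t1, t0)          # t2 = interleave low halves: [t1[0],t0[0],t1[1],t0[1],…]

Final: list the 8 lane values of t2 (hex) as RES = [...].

→ t0 |09|b2|41|13|13|13|0c|b2|
→ t1 |89|09|7a|b2|c3|41|f2|13|
→ t2 |89|09|09|b2|7a|41|b2|13|

RES = [0x89, 0x09, 0x09, 0xb2, 0x7a, 0x41, 0xb2, 0x13]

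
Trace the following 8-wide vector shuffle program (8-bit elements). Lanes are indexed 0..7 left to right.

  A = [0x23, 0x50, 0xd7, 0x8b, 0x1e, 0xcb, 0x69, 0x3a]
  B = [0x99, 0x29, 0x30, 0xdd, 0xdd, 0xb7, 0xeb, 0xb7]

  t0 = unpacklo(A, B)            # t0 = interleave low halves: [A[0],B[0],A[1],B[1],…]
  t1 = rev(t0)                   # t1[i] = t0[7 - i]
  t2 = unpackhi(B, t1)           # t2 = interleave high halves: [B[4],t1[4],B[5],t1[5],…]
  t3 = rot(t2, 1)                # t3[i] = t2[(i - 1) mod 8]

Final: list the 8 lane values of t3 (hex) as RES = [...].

  t0: 23 99 50 29 d7 30 8b dd
  t1: dd 8b 30 d7 29 50 99 23
  t2: dd 29 b7 50 eb 99 b7 23
  t3: 23 dd 29 b7 50 eb 99 b7

RES = [0x23, 0xdd, 0x29, 0xb7, 0x50, 0xeb, 0x99, 0xb7]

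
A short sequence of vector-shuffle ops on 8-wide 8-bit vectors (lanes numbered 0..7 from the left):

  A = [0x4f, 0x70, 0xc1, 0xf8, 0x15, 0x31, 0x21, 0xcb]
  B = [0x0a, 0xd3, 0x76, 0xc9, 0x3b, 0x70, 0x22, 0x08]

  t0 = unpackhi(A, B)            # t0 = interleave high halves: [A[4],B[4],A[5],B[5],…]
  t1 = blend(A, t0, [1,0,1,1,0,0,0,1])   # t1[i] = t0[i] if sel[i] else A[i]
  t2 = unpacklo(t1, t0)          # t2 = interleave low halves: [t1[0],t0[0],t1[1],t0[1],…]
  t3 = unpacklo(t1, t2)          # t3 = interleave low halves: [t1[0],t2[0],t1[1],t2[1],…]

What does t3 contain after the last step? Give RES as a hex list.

  t0: 15 3b 31 70 21 22 cb 08
  t1: 15 70 31 70 15 31 21 08
  t2: 15 15 70 3b 31 31 70 70
  t3: 15 15 70 15 31 70 70 3b

RES = [ 0x15  0x15  0x70  0x15  0x31  0x70  0x70  0x3b ]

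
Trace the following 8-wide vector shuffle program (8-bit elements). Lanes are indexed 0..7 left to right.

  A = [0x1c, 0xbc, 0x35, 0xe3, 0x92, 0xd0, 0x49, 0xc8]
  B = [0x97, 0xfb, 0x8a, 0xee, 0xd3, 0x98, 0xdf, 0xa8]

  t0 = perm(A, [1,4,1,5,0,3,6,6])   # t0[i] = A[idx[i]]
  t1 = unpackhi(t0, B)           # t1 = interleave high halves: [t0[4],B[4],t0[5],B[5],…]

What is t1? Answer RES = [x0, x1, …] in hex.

RES = [0x1c, 0xd3, 0xe3, 0x98, 0x49, 0xdf, 0x49, 0xa8]

  t0: bc 92 bc d0 1c e3 49 49
  t1: 1c d3 e3 98 49 df 49 a8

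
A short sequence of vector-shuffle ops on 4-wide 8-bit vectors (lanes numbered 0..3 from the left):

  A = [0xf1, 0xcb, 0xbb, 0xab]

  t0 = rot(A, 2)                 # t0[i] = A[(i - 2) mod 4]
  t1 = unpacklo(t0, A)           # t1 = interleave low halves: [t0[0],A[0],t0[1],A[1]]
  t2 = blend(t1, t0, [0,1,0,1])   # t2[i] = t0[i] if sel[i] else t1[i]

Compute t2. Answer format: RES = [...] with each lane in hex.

RES = [ 0xbb  0xab  0xab  0xcb ]

  t0: bb ab f1 cb
  t1: bb f1 ab cb
  t2: bb ab ab cb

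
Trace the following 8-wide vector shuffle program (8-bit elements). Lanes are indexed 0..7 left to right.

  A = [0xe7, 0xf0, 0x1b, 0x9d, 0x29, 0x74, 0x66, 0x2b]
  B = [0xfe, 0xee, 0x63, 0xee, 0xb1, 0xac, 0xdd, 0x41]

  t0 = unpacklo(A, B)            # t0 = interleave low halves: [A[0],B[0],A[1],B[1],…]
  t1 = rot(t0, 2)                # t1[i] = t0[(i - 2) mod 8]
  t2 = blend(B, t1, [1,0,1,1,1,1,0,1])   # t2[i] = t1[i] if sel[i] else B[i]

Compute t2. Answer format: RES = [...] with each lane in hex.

RES = [0x9d, 0xee, 0xe7, 0xfe, 0xf0, 0xee, 0xdd, 0x63]

  t0: e7 fe f0 ee 1b 63 9d ee
  t1: 9d ee e7 fe f0 ee 1b 63
  t2: 9d ee e7 fe f0 ee dd 63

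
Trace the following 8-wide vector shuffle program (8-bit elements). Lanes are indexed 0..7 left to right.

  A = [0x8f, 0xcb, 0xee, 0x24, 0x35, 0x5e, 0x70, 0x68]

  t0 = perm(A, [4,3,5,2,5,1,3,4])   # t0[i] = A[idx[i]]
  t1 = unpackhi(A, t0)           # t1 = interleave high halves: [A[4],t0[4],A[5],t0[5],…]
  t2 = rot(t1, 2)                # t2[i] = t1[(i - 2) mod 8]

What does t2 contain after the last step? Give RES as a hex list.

  t0: 35 24 5e ee 5e cb 24 35
  t1: 35 5e 5e cb 70 24 68 35
  t2: 68 35 35 5e 5e cb 70 24

RES = [ 0x68  0x35  0x35  0x5e  0x5e  0xcb  0x70  0x24 ]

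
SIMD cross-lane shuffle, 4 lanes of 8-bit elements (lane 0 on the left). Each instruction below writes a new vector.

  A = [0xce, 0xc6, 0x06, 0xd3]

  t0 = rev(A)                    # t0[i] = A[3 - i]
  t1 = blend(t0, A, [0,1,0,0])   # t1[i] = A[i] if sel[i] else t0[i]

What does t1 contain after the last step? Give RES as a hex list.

  t0: d3 06 c6 ce
  t1: d3 c6 c6 ce

RES = [0xd3, 0xc6, 0xc6, 0xce]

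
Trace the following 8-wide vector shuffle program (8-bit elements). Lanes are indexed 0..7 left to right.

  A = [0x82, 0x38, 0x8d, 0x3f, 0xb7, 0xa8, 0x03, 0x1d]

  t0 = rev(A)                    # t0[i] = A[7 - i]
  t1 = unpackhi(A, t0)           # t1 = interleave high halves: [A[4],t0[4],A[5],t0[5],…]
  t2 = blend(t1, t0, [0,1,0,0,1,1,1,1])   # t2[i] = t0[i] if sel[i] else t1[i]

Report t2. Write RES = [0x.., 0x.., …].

t0 = [0x1d, 0x03, 0xa8, 0xb7, 0x3f, 0x8d, 0x38, 0x82]
t1 = [0xb7, 0x3f, 0xa8, 0x8d, 0x03, 0x38, 0x1d, 0x82]
t2 = [0xb7, 0x03, 0xa8, 0x8d, 0x3f, 0x8d, 0x38, 0x82]

RES = [0xb7, 0x03, 0xa8, 0x8d, 0x3f, 0x8d, 0x38, 0x82]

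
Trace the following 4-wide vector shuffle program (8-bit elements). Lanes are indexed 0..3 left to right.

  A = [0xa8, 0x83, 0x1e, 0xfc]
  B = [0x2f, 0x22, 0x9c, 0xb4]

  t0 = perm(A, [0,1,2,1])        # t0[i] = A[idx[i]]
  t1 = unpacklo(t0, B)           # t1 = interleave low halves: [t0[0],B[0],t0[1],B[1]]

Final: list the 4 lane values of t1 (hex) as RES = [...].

→ t0 |a8|83|1e|83|
→ t1 |a8|2f|83|22|

RES = [0xa8, 0x2f, 0x83, 0x22]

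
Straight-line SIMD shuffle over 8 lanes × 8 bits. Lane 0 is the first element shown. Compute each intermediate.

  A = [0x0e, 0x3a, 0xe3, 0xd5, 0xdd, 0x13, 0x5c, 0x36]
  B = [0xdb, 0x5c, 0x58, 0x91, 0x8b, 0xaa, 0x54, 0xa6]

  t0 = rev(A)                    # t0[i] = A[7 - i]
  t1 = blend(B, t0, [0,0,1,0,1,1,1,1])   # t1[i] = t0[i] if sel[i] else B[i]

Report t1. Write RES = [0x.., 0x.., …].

RES = [ 0xdb  0x5c  0x13  0x91  0xd5  0xe3  0x3a  0x0e ]

  t0: 36 5c 13 dd d5 e3 3a 0e
  t1: db 5c 13 91 d5 e3 3a 0e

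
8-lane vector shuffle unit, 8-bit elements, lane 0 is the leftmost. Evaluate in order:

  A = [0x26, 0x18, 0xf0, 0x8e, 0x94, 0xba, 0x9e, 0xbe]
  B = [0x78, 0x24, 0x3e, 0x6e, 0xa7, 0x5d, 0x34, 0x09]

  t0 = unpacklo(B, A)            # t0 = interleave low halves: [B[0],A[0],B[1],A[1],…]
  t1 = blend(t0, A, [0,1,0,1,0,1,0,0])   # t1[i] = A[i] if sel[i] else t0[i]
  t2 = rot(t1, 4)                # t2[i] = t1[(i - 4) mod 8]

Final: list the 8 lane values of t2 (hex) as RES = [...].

RES = [0x3e, 0xba, 0x6e, 0x8e, 0x78, 0x18, 0x24, 0x8e]

  t0: 78 26 24 18 3e f0 6e 8e
  t1: 78 18 24 8e 3e ba 6e 8e
  t2: 3e ba 6e 8e 78 18 24 8e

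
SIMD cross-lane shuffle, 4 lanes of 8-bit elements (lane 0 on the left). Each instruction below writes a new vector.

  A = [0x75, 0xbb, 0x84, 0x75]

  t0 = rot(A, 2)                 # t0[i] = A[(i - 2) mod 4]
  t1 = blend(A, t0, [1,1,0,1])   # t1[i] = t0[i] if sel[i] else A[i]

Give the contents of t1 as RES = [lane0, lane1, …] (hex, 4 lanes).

RES = [0x84, 0x75, 0x84, 0xbb]

  t0: 84 75 75 bb
  t1: 84 75 84 bb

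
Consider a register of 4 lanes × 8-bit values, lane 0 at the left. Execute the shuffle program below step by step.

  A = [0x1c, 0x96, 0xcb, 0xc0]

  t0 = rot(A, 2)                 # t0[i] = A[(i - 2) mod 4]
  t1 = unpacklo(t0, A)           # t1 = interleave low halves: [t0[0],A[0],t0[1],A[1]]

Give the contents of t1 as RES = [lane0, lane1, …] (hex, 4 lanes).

t0 = [0xcb, 0xc0, 0x1c, 0x96]
t1 = [0xcb, 0x1c, 0xc0, 0x96]

RES = [0xcb, 0x1c, 0xc0, 0x96]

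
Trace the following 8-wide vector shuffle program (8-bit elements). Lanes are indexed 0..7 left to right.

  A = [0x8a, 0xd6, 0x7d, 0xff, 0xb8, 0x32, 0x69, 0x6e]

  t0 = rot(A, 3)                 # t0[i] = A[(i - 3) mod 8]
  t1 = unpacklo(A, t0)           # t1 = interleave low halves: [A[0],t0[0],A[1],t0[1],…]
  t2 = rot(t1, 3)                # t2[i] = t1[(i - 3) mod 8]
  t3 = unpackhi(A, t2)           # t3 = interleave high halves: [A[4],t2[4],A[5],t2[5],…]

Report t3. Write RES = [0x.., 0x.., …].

→ t0 |32|69|6e|8a|d6|7d|ff|b8|
→ t1 |8a|32|d6|69|7d|6e|ff|8a|
→ t2 |6e|ff|8a|8a|32|d6|69|7d|
→ t3 |b8|32|32|d6|69|69|6e|7d|

RES = [0xb8, 0x32, 0x32, 0xd6, 0x69, 0x69, 0x6e, 0x7d]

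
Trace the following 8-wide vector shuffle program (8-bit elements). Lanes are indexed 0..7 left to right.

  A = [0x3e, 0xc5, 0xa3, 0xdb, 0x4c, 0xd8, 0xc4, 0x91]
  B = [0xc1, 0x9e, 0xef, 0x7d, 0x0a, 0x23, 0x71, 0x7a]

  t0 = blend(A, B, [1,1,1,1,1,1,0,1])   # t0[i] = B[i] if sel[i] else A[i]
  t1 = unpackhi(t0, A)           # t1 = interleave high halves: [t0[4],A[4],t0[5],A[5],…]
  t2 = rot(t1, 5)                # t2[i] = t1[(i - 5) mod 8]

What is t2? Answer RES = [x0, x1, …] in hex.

RES = [0xd8, 0xc4, 0xc4, 0x7a, 0x91, 0x0a, 0x4c, 0x23]

→ t0 |c1|9e|ef|7d|0a|23|c4|7a|
→ t1 |0a|4c|23|d8|c4|c4|7a|91|
→ t2 |d8|c4|c4|7a|91|0a|4c|23|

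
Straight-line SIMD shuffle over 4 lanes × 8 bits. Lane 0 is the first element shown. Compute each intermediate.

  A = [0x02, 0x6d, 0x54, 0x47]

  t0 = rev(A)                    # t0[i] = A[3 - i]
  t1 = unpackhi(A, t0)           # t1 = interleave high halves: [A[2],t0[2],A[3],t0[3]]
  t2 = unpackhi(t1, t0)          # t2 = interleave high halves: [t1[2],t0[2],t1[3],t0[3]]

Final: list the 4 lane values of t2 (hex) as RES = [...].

RES = [0x47, 0x6d, 0x02, 0x02]

→ t0 |47|54|6d|02|
→ t1 |54|6d|47|02|
→ t2 |47|6d|02|02|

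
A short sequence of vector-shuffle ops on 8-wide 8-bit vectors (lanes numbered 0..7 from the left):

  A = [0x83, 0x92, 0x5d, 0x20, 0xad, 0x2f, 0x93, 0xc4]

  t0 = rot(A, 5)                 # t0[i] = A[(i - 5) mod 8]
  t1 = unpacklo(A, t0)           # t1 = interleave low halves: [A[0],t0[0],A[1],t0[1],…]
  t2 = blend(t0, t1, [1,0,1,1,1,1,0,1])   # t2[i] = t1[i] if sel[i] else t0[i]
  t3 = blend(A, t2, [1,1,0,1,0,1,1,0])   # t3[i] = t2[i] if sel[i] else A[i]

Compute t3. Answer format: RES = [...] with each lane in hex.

→ t0 |20|ad|2f|93|c4|83|92|5d|
→ t1 |83|20|92|ad|5d|2f|20|93|
→ t2 |83|ad|92|ad|5d|2f|92|93|
→ t3 |83|ad|5d|ad|ad|2f|92|c4|

RES = [ 0x83  0xad  0x5d  0xad  0xad  0x2f  0x92  0xc4 ]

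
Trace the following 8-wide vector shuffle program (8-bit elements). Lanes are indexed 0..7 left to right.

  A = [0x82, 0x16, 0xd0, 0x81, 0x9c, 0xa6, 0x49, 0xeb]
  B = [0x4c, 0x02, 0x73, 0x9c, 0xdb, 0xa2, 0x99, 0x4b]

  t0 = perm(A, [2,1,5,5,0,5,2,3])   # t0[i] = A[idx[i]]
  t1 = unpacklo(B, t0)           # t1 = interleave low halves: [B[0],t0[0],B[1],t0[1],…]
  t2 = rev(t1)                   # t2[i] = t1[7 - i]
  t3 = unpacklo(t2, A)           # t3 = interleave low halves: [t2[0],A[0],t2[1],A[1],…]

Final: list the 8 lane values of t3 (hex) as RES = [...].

→ t0 |d0|16|a6|a6|82|a6|d0|81|
→ t1 |4c|d0|02|16|73|a6|9c|a6|
→ t2 |a6|9c|a6|73|16|02|d0|4c|
→ t3 |a6|82|9c|16|a6|d0|73|81|

RES = [ 0xa6  0x82  0x9c  0x16  0xa6  0xd0  0x73  0x81 ]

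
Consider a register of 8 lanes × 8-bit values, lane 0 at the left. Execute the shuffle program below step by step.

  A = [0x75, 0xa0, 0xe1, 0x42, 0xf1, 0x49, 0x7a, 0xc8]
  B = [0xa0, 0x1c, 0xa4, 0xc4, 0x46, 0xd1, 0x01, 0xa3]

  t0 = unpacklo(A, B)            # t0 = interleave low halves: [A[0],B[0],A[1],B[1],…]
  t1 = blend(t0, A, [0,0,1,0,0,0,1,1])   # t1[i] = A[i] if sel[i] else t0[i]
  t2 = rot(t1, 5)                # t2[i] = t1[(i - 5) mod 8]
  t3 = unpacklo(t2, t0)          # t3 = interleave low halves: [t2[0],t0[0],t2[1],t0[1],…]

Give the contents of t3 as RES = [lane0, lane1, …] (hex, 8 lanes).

t0 = [0x75, 0xa0, 0xa0, 0x1c, 0xe1, 0xa4, 0x42, 0xc4]
t1 = [0x75, 0xa0, 0xe1, 0x1c, 0xe1, 0xa4, 0x7a, 0xc8]
t2 = [0x1c, 0xe1, 0xa4, 0x7a, 0xc8, 0x75, 0xa0, 0xe1]
t3 = [0x1c, 0x75, 0xe1, 0xa0, 0xa4, 0xa0, 0x7a, 0x1c]

RES = [ 0x1c  0x75  0xe1  0xa0  0xa4  0xa0  0x7a  0x1c ]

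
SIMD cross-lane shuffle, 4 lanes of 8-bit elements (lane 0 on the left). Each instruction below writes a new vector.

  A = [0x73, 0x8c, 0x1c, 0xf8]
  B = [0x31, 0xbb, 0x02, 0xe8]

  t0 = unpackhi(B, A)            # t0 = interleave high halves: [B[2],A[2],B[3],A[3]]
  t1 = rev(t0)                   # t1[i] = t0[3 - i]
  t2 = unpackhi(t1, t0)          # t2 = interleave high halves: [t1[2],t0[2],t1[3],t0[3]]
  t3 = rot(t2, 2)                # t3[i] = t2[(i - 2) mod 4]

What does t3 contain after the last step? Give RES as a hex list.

  t0: 02 1c e8 f8
  t1: f8 e8 1c 02
  t2: 1c e8 02 f8
  t3: 02 f8 1c e8

RES = [0x02, 0xf8, 0x1c, 0xe8]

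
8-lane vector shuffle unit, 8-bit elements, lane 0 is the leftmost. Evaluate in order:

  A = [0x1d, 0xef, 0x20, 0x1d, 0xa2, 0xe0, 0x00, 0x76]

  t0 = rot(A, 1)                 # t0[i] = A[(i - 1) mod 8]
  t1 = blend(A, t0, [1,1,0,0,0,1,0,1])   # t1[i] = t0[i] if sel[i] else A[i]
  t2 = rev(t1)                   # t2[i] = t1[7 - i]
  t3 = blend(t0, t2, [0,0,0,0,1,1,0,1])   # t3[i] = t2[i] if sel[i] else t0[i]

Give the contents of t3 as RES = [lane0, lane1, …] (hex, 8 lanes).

RES = [0x76, 0x1d, 0xef, 0x20, 0x1d, 0x20, 0xe0, 0x76]

→ t0 |76|1d|ef|20|1d|a2|e0|00|
→ t1 |76|1d|20|1d|a2|a2|00|00|
→ t2 |00|00|a2|a2|1d|20|1d|76|
→ t3 |76|1d|ef|20|1d|20|e0|76|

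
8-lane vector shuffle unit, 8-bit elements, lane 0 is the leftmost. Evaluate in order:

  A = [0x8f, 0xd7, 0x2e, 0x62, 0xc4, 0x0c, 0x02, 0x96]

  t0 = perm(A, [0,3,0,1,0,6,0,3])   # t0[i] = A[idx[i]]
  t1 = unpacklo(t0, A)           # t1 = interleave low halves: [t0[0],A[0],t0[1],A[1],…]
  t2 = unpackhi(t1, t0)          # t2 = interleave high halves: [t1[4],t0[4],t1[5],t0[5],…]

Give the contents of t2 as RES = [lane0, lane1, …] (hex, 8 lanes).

RES = [ 0x8f  0x8f  0x2e  0x02  0xd7  0x8f  0x62  0x62 ]

→ t0 |8f|62|8f|d7|8f|02|8f|62|
→ t1 |8f|8f|62|d7|8f|2e|d7|62|
→ t2 |8f|8f|2e|02|d7|8f|62|62|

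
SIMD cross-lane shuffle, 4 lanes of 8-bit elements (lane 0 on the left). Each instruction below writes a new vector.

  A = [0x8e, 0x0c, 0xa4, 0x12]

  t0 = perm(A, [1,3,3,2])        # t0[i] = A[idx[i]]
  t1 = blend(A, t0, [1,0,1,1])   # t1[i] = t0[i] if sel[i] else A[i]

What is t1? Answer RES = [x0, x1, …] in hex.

→ t0 |0c|12|12|a4|
→ t1 |0c|0c|12|a4|

RES = [0x0c, 0x0c, 0x12, 0xa4]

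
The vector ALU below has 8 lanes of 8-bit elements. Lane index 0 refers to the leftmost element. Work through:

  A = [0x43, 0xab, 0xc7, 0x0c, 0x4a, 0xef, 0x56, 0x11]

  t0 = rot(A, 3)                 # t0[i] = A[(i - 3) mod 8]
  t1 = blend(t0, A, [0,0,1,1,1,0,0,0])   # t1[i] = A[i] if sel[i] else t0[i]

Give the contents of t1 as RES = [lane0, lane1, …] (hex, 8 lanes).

RES = [ 0xef  0x56  0xc7  0x0c  0x4a  0xc7  0x0c  0x4a ]

t0 = [0xef, 0x56, 0x11, 0x43, 0xab, 0xc7, 0x0c, 0x4a]
t1 = [0xef, 0x56, 0xc7, 0x0c, 0x4a, 0xc7, 0x0c, 0x4a]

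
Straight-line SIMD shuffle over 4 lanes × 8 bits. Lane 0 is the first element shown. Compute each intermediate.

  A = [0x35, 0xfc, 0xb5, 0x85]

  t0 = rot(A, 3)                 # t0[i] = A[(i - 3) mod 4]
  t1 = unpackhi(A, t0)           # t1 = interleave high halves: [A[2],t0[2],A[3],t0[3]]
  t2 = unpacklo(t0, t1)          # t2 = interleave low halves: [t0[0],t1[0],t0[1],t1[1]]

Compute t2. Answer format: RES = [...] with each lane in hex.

RES = [ 0xfc  0xb5  0xb5  0x85 ]

→ t0 |fc|b5|85|35|
→ t1 |b5|85|85|35|
→ t2 |fc|b5|b5|85|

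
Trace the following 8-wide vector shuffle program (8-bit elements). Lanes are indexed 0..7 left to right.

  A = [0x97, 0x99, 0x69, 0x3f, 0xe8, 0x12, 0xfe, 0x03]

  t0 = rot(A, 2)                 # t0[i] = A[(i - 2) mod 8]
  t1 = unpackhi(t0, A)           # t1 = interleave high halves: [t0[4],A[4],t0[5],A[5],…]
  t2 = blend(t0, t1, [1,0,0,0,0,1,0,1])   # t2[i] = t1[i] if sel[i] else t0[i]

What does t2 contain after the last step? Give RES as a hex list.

RES = [0x69, 0x03, 0x97, 0x99, 0x69, 0xfe, 0xe8, 0x03]

t0 = [0xfe, 0x03, 0x97, 0x99, 0x69, 0x3f, 0xe8, 0x12]
t1 = [0x69, 0xe8, 0x3f, 0x12, 0xe8, 0xfe, 0x12, 0x03]
t2 = [0x69, 0x03, 0x97, 0x99, 0x69, 0xfe, 0xe8, 0x03]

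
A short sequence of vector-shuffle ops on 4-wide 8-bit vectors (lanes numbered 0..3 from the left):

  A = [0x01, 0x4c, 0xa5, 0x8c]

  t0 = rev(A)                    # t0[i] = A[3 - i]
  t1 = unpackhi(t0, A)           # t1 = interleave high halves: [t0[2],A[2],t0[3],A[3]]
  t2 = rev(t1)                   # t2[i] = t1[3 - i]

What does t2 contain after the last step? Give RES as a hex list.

→ t0 |8c|a5|4c|01|
→ t1 |4c|a5|01|8c|
→ t2 |8c|01|a5|4c|

RES = [0x8c, 0x01, 0xa5, 0x4c]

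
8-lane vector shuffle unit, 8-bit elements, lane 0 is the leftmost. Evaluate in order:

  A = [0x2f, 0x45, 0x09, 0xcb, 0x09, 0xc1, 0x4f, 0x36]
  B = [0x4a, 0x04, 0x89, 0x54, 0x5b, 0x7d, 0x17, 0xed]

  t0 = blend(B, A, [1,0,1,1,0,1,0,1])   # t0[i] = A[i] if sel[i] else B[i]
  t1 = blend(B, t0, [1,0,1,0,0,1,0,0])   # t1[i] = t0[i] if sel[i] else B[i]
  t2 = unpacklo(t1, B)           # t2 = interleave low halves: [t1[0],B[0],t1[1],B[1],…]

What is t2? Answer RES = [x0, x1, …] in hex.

RES = [0x2f, 0x4a, 0x04, 0x04, 0x09, 0x89, 0x54, 0x54]

t0 = [0x2f, 0x04, 0x09, 0xcb, 0x5b, 0xc1, 0x17, 0x36]
t1 = [0x2f, 0x04, 0x09, 0x54, 0x5b, 0xc1, 0x17, 0xed]
t2 = [0x2f, 0x4a, 0x04, 0x04, 0x09, 0x89, 0x54, 0x54]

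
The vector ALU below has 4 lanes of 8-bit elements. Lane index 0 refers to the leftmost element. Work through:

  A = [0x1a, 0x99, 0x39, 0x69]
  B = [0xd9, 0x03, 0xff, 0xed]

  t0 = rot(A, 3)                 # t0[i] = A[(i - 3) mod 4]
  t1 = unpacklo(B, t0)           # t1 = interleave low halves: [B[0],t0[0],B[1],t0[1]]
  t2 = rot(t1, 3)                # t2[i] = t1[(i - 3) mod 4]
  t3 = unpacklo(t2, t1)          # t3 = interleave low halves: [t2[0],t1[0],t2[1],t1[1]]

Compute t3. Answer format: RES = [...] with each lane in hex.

t0 = [0x99, 0x39, 0x69, 0x1a]
t1 = [0xd9, 0x99, 0x03, 0x39]
t2 = [0x99, 0x03, 0x39, 0xd9]
t3 = [0x99, 0xd9, 0x03, 0x99]

RES = [0x99, 0xd9, 0x03, 0x99]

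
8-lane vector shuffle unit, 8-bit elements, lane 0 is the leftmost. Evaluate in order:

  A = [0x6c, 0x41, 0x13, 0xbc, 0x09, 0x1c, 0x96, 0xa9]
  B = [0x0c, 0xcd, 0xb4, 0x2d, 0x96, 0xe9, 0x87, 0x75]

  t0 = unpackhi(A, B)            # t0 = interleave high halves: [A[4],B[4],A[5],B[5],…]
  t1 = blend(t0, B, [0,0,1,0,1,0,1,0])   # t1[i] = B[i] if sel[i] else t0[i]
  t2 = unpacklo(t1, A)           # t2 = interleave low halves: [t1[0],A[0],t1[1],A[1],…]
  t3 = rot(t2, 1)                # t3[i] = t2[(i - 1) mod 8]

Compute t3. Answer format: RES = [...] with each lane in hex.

→ t0 |09|96|1c|e9|96|87|a9|75|
→ t1 |09|96|b4|e9|96|87|87|75|
→ t2 |09|6c|96|41|b4|13|e9|bc|
→ t3 |bc|09|6c|96|41|b4|13|e9|

RES = [ 0xbc  0x09  0x6c  0x96  0x41  0xb4  0x13  0xe9 ]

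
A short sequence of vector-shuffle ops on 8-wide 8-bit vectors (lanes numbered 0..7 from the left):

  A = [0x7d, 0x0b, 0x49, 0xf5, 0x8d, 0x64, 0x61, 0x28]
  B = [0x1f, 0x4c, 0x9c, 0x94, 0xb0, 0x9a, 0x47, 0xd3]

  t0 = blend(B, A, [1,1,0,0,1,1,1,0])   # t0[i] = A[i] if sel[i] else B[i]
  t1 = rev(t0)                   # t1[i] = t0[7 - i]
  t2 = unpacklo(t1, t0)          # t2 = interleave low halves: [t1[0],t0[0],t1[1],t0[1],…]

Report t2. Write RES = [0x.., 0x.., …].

RES = [ 0xd3  0x7d  0x61  0x0b  0x64  0x9c  0x8d  0x94 ]

→ t0 |7d|0b|9c|94|8d|64|61|d3|
→ t1 |d3|61|64|8d|94|9c|0b|7d|
→ t2 |d3|7d|61|0b|64|9c|8d|94|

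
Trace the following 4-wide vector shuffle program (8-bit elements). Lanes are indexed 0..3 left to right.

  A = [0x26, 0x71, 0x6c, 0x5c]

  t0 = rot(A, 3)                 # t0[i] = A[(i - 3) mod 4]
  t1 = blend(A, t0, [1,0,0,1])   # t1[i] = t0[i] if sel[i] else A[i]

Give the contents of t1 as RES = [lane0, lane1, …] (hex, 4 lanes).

RES = [0x71, 0x71, 0x6c, 0x26]

→ t0 |71|6c|5c|26|
→ t1 |71|71|6c|26|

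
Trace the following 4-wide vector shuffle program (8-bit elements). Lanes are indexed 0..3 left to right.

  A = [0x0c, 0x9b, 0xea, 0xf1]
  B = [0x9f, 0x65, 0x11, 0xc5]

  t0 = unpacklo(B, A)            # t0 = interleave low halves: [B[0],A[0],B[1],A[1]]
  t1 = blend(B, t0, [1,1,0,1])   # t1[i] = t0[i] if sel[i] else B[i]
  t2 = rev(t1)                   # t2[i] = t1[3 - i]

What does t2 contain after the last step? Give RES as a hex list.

  t0: 9f 0c 65 9b
  t1: 9f 0c 11 9b
  t2: 9b 11 0c 9f

RES = [0x9b, 0x11, 0x0c, 0x9f]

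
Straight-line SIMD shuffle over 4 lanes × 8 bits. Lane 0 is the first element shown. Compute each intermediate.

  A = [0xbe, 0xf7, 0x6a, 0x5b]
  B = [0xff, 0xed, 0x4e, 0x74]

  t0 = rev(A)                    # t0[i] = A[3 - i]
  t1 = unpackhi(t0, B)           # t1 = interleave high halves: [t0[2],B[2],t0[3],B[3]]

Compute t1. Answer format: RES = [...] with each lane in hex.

t0 = [0x5b, 0x6a, 0xf7, 0xbe]
t1 = [0xf7, 0x4e, 0xbe, 0x74]

RES = [ 0xf7  0x4e  0xbe  0x74 ]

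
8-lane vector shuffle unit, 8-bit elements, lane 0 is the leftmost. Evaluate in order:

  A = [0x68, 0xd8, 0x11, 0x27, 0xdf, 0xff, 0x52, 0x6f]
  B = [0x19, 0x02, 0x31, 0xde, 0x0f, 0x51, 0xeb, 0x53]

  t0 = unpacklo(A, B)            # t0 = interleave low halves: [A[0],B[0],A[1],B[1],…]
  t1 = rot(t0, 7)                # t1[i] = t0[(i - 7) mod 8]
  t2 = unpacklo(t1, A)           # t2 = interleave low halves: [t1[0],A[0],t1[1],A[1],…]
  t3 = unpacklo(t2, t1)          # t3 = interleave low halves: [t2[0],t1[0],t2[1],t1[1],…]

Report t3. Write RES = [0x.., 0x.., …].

→ t0 |68|19|d8|02|11|31|27|de|
→ t1 |19|d8|02|11|31|27|de|68|
→ t2 |19|68|d8|d8|02|11|11|27|
→ t3 |19|19|68|d8|d8|02|d8|11|

RES = [0x19, 0x19, 0x68, 0xd8, 0xd8, 0x02, 0xd8, 0x11]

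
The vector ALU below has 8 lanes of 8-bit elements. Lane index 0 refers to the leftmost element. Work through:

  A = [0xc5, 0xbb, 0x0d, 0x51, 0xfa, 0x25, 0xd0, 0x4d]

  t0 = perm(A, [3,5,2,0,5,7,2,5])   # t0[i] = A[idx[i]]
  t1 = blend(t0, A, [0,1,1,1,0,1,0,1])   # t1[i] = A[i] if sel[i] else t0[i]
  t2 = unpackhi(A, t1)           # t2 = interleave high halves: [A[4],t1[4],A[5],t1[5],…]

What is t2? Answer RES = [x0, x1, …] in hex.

RES = [ 0xfa  0x25  0x25  0x25  0xd0  0x0d  0x4d  0x4d ]

→ t0 |51|25|0d|c5|25|4d|0d|25|
→ t1 |51|bb|0d|51|25|25|0d|4d|
→ t2 |fa|25|25|25|d0|0d|4d|4d|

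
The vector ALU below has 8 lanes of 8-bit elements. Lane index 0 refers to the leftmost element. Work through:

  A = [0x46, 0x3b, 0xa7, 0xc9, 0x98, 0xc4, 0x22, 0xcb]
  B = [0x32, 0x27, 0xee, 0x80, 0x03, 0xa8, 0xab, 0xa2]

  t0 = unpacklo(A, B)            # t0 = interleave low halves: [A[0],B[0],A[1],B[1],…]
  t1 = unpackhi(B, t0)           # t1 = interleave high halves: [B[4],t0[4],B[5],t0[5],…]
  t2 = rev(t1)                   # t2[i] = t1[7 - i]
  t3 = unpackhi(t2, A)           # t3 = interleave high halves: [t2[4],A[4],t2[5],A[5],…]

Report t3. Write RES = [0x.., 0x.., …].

t0 = [0x46, 0x32, 0x3b, 0x27, 0xa7, 0xee, 0xc9, 0x80]
t1 = [0x03, 0xa7, 0xa8, 0xee, 0xab, 0xc9, 0xa2, 0x80]
t2 = [0x80, 0xa2, 0xc9, 0xab, 0xee, 0xa8, 0xa7, 0x03]
t3 = [0xee, 0x98, 0xa8, 0xc4, 0xa7, 0x22, 0x03, 0xcb]

RES = [ 0xee  0x98  0xa8  0xc4  0xa7  0x22  0x03  0xcb ]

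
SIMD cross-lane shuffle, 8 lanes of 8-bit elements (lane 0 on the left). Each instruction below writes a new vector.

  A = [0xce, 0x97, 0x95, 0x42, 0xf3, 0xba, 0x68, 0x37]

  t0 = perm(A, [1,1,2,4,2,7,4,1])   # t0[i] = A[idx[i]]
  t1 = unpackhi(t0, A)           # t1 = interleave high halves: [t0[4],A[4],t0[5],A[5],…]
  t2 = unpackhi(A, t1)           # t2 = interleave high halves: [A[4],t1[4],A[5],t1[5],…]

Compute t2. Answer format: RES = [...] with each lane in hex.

RES = [0xf3, 0xf3, 0xba, 0x68, 0x68, 0x97, 0x37, 0x37]

  t0: 97 97 95 f3 95 37 f3 97
  t1: 95 f3 37 ba f3 68 97 37
  t2: f3 f3 ba 68 68 97 37 37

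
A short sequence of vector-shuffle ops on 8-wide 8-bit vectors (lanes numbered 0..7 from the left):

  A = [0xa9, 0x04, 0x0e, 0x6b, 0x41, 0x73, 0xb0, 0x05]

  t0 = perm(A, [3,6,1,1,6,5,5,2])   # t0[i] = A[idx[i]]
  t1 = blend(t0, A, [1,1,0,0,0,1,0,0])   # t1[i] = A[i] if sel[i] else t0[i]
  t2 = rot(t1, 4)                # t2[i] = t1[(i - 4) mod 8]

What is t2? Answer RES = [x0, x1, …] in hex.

→ t0 |6b|b0|04|04|b0|73|73|0e|
→ t1 |a9|04|04|04|b0|73|73|0e|
→ t2 |b0|73|73|0e|a9|04|04|04|

RES = [0xb0, 0x73, 0x73, 0x0e, 0xa9, 0x04, 0x04, 0x04]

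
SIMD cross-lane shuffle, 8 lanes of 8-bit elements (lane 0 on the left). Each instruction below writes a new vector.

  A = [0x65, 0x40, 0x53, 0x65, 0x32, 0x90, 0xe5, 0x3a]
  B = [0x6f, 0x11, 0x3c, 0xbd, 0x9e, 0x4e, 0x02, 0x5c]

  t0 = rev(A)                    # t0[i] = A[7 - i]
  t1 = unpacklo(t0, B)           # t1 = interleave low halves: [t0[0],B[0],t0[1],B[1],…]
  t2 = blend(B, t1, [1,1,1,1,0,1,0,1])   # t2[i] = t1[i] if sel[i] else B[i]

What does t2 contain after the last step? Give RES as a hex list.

RES = [ 0x3a  0x6f  0xe5  0x11  0x9e  0x3c  0x02  0xbd ]

→ t0 |3a|e5|90|32|65|53|40|65|
→ t1 |3a|6f|e5|11|90|3c|32|bd|
→ t2 |3a|6f|e5|11|9e|3c|02|bd|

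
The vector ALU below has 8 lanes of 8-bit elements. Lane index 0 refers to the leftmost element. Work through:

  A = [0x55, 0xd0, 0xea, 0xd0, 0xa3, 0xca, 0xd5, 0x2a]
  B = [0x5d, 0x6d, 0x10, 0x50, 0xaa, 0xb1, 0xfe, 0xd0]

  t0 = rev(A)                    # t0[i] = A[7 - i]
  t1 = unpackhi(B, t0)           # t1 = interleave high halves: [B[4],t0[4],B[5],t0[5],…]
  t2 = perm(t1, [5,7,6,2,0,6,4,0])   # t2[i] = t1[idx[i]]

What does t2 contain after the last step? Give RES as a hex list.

t0 = [0x2a, 0xd5, 0xca, 0xa3, 0xd0, 0xea, 0xd0, 0x55]
t1 = [0xaa, 0xd0, 0xb1, 0xea, 0xfe, 0xd0, 0xd0, 0x55]
t2 = [0xd0, 0x55, 0xd0, 0xb1, 0xaa, 0xd0, 0xfe, 0xaa]

RES = [0xd0, 0x55, 0xd0, 0xb1, 0xaa, 0xd0, 0xfe, 0xaa]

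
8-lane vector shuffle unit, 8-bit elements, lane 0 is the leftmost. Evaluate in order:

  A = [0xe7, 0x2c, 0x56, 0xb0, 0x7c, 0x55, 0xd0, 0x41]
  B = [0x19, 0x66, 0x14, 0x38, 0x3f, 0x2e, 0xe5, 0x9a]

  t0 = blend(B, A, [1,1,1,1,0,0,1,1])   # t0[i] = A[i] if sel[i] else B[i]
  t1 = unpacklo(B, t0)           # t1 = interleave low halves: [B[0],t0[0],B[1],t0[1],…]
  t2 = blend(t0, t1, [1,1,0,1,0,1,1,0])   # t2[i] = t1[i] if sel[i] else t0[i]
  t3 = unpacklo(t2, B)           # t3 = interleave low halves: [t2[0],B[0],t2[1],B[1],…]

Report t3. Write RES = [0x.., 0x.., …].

  t0: e7 2c 56 b0 3f 2e d0 41
  t1: 19 e7 66 2c 14 56 38 b0
  t2: 19 e7 56 2c 3f 56 38 41
  t3: 19 19 e7 66 56 14 2c 38

RES = [0x19, 0x19, 0xe7, 0x66, 0x56, 0x14, 0x2c, 0x38]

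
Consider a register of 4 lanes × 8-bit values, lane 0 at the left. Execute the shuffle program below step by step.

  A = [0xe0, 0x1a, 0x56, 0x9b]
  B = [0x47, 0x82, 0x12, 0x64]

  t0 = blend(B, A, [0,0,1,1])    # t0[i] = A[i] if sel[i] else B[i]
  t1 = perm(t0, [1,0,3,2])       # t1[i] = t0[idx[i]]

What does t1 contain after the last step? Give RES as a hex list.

RES = [ 0x82  0x47  0x9b  0x56 ]

  t0: 47 82 56 9b
  t1: 82 47 9b 56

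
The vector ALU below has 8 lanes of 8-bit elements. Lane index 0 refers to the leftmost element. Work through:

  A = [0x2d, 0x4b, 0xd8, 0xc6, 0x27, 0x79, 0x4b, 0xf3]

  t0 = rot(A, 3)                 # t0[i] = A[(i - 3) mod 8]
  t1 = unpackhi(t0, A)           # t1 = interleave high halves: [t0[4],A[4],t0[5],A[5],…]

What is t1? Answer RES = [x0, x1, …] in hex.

RES = [ 0x4b  0x27  0xd8  0x79  0xc6  0x4b  0x27  0xf3 ]

→ t0 |79|4b|f3|2d|4b|d8|c6|27|
→ t1 |4b|27|d8|79|c6|4b|27|f3|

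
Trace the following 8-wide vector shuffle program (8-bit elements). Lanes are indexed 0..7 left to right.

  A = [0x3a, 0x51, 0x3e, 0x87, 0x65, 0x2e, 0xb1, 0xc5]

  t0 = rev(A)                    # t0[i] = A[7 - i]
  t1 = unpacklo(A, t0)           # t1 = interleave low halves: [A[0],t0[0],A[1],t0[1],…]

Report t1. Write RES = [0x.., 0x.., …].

→ t0 |c5|b1|2e|65|87|3e|51|3a|
→ t1 |3a|c5|51|b1|3e|2e|87|65|

RES = [ 0x3a  0xc5  0x51  0xb1  0x3e  0x2e  0x87  0x65 ]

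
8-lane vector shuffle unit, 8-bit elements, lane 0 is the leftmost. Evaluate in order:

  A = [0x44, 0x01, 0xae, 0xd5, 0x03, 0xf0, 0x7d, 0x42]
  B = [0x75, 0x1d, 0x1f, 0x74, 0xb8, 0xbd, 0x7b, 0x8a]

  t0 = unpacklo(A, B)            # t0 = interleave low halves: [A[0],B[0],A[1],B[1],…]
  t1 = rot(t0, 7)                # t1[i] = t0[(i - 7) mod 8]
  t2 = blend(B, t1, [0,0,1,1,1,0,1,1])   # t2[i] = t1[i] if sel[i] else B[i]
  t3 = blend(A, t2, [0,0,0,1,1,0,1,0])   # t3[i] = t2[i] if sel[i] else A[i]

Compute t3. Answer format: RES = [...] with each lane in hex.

RES = [0x44, 0x01, 0xae, 0xae, 0x1f, 0xf0, 0x74, 0x42]

t0 = [0x44, 0x75, 0x01, 0x1d, 0xae, 0x1f, 0xd5, 0x74]
t1 = [0x75, 0x01, 0x1d, 0xae, 0x1f, 0xd5, 0x74, 0x44]
t2 = [0x75, 0x1d, 0x1d, 0xae, 0x1f, 0xbd, 0x74, 0x44]
t3 = [0x44, 0x01, 0xae, 0xae, 0x1f, 0xf0, 0x74, 0x42]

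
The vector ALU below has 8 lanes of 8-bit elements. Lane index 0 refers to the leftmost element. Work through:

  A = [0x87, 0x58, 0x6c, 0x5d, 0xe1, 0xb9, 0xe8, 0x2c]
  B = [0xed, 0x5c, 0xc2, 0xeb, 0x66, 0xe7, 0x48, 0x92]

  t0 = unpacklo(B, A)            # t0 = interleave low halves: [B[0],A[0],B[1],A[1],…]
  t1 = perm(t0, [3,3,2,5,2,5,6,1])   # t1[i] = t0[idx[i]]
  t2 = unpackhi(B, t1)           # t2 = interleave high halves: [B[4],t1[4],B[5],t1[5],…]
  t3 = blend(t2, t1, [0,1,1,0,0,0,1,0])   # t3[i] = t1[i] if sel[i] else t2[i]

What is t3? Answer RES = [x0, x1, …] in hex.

  t0: ed 87 5c 58 c2 6c eb 5d
  t1: 58 58 5c 6c 5c 6c eb 87
  t2: 66 5c e7 6c 48 eb 92 87
  t3: 66 58 5c 6c 48 eb eb 87

RES = [ 0x66  0x58  0x5c  0x6c  0x48  0xeb  0xeb  0x87 ]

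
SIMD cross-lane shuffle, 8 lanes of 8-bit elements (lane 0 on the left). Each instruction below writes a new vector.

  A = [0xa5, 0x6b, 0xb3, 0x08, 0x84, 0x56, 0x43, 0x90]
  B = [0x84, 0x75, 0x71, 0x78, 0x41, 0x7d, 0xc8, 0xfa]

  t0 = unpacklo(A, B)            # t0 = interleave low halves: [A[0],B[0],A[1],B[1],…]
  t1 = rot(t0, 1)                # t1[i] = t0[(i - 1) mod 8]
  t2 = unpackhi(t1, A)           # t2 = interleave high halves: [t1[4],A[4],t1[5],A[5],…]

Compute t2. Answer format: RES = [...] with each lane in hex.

t0 = [0xa5, 0x84, 0x6b, 0x75, 0xb3, 0x71, 0x08, 0x78]
t1 = [0x78, 0xa5, 0x84, 0x6b, 0x75, 0xb3, 0x71, 0x08]
t2 = [0x75, 0x84, 0xb3, 0x56, 0x71, 0x43, 0x08, 0x90]

RES = [ 0x75  0x84  0xb3  0x56  0x71  0x43  0x08  0x90 ]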